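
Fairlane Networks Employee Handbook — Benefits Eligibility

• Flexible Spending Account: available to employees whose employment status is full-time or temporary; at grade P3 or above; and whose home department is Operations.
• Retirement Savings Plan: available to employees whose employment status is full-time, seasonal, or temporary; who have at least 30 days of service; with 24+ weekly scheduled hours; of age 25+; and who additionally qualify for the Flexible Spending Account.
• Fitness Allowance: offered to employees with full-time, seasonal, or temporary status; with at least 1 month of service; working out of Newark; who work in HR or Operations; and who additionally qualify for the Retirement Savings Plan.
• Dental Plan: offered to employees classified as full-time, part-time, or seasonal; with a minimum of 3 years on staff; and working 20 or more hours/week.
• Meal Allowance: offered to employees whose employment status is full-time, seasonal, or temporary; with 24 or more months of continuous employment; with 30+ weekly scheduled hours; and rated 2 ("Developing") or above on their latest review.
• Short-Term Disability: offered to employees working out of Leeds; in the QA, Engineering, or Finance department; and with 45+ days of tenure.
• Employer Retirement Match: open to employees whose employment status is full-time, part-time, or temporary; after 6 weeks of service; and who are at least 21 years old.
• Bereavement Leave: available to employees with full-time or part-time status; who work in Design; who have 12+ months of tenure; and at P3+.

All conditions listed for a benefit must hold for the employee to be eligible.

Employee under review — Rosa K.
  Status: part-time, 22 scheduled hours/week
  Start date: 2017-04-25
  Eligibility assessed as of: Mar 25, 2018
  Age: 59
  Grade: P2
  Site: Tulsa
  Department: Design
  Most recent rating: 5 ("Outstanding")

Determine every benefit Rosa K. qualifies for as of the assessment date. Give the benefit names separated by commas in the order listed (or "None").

Employer Retirement Match

Service from 2017-04-25 to Mar 25, 2018: 334 days.
Flexible Spending Account — status part-time ✗ (requires full-time or temporary) → not eligible.
Retirement Savings Plan — status part-time ✗ (requires full-time, seasonal, or temporary) → not eligible.
Fitness Allowance — status part-time ✗ (requires full-time, seasonal, or temporary) → not eligible.
Dental Plan — status part-time ✓; service 334 days < 3 years (≈1095 days) ✗ → not eligible.
Meal Allowance — status part-time ✗ (requires full-time, seasonal, or temporary) → not eligible.
Short-Term Disability — site Tulsa ✗ (not Leeds) → not eligible.
Employer Retirement Match — status part-time ✓; service 334 days ≥ 6 weeks (≈42 days) ✓; age 59 ≥ 21 ✓ → eligible.
Bereavement Leave — status part-time ✓; dept Design ✓; service 334 days < 12 months (≈360 days) ✗ → not eligible.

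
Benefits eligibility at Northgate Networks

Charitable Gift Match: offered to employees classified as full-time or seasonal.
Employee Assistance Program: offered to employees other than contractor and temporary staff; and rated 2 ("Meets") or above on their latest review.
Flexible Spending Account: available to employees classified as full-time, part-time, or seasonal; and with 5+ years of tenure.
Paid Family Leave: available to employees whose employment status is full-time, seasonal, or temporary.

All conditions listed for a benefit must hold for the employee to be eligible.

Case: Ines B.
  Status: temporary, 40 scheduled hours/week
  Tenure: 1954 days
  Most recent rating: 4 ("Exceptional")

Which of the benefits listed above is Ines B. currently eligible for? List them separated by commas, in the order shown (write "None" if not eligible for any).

Charitable Gift Match — status temporary ✗ (requires full-time or seasonal) → not eligible.
Employee Assistance Program — status temporary ✗ (excluded) → not eligible.
Flexible Spending Account — status temporary ✗ (requires full-time, part-time, or seasonal) → not eligible.
Paid Family Leave — status temporary ✓ → eligible.

Paid Family Leave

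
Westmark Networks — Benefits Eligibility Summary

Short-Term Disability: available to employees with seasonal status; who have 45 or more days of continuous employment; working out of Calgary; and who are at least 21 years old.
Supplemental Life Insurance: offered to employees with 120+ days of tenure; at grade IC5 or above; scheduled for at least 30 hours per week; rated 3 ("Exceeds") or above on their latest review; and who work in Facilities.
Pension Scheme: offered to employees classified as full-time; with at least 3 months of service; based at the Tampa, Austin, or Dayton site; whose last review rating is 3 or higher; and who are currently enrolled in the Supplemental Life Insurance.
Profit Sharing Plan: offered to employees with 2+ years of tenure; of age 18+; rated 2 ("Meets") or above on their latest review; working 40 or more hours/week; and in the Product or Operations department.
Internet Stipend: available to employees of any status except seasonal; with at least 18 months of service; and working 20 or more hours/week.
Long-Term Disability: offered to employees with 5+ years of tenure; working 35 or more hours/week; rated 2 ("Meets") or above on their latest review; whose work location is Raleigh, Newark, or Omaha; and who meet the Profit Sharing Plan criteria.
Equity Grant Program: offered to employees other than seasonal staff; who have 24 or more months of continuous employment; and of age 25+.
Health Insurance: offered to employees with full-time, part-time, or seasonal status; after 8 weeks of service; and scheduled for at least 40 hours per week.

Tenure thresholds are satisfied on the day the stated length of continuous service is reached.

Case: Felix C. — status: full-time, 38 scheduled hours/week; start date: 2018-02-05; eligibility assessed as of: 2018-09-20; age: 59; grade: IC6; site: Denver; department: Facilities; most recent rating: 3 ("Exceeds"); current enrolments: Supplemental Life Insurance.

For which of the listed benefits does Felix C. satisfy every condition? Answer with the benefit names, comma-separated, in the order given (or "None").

Supplemental Life Insurance

Service from 2018-02-05 to 2018-09-20: 227 days.
Short-Term Disability — status full-time ✗ (requires seasonal) → not eligible.
Supplemental Life Insurance — service 227 days ≥ 120 days ✓; grade IC6 ≥ IC5 ✓; 38 hrs/wk ≥ 30 ✓; rating 3 ≥ 3 ✓; dept Facilities ✓ → eligible.
Pension Scheme — status full-time ✓; service 227 days ≥ 3 months (≈90 days) ✓; site Denver ✗ (not Tampa, Austin, or Dayton) → not eligible.
Profit Sharing Plan — service 227 days < 2 years (≈730 days) ✗ → not eligible.
Internet Stipend — status full-time ✓ (not excluded); service 227 days < 18 months (≈540 days) ✗ → not eligible.
Long-Term Disability — service 227 days < 5 years (≈1825 days) ✗ → not eligible.
Equity Grant Program — status full-time ✓ (not excluded); service 227 days < 24 months (≈720 days) ✗ → not eligible.
Health Insurance — status full-time ✓; service 227 days ≥ 8 weeks (≈56 days) ✓; 38 hrs/wk < 40 ✗ → not eligible.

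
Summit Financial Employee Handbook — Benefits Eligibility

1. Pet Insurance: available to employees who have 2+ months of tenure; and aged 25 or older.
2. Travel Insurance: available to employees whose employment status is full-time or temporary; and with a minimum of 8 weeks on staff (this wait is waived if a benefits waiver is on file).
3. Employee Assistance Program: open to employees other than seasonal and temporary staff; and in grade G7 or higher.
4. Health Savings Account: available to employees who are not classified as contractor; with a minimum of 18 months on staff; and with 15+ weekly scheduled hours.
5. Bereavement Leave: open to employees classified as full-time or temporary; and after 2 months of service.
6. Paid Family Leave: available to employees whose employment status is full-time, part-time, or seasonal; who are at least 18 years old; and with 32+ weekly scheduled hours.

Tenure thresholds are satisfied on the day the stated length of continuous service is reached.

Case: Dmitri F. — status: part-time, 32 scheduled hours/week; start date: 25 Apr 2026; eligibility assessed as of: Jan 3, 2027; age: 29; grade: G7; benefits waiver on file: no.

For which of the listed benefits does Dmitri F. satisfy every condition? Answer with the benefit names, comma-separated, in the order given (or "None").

Service from 25 Apr 2026 to Jan 3, 2027: 253 days.
Pet Insurance — service 253 days ≥ 2 months (≈60 days) ✓; age 29 ≥ 25 ✓ → eligible.
Travel Insurance — status part-time ✗ (requires full-time or temporary) → not eligible.
Employee Assistance Program — status part-time ✓ (not excluded); grade G7 ≥ G7 ✓ → eligible.
Health Savings Account — status part-time ✓ (not excluded); service 253 days < 18 months (≈540 days) ✗ → not eligible.
Bereavement Leave — status part-time ✗ (requires full-time or temporary) → not eligible.
Paid Family Leave — status part-time ✓; age 29 ≥ 18 ✓; 32 hrs/wk ≥ 32 ✓ → eligible.

Pet Insurance, Employee Assistance Program, Paid Family Leave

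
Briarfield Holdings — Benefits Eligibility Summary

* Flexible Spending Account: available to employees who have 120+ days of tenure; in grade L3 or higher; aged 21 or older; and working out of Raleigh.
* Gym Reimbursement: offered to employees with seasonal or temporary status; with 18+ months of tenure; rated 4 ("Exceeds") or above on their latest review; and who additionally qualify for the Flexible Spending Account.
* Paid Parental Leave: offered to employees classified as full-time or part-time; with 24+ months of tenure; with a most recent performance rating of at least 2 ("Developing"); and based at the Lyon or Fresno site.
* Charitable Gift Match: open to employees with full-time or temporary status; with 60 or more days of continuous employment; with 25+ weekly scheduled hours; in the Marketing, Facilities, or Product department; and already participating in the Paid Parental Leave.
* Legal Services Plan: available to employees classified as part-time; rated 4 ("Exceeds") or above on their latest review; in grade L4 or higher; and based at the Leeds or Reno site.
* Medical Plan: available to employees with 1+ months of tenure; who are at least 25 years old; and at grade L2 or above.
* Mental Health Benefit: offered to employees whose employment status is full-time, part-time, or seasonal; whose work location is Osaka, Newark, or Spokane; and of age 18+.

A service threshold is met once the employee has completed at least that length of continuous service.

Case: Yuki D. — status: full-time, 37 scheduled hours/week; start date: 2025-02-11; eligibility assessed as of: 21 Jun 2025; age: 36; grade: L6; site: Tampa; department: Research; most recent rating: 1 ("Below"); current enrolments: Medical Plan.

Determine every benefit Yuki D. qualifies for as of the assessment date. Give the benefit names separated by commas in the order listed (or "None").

Service from 2025-02-11 to 21 Jun 2025: 130 days.
Flexible Spending Account — service 130 days ≥ 120 days ✓; grade L6 ≥ L3 ✓; age 36 ≥ 21 ✓; site Tampa ✗ (not Raleigh) → not eligible.
Gym Reimbursement — status full-time ✗ (requires seasonal or temporary) → not eligible.
Paid Parental Leave — status full-time ✓; service 130 days < 24 months (≈720 days) ✗ → not eligible.
Charitable Gift Match — status full-time ✓; service 130 days ≥ 60 days ✓; 37 hrs/wk ≥ 25 ✓; dept Research ✗ → not eligible.
Legal Services Plan — status full-time ✗ (requires part-time) → not eligible.
Medical Plan — service 130 days ≥ 1 month (≈30 days) ✓; age 36 ≥ 25 ✓; grade L6 ≥ L2 ✓ → eligible.
Mental Health Benefit — status full-time ✓; site Tampa ✗ (not Osaka, Newark, or Spokane) → not eligible.

Medical Plan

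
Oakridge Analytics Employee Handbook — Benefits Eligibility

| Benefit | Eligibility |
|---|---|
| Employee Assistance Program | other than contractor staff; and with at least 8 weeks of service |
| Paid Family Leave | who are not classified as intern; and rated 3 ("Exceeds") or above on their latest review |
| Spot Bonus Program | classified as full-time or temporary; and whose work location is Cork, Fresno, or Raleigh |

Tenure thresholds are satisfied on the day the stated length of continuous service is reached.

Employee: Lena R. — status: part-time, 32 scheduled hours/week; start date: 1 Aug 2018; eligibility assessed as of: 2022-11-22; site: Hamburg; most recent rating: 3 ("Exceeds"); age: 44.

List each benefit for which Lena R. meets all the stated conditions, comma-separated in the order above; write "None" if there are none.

Service from 1 Aug 2018 to 2022-11-22: 1574 days.
Employee Assistance Program — status part-time ✓ (not excluded); service 1574 days ≥ 8 weeks (≈56 days) ✓ → eligible.
Paid Family Leave — status part-time ✓ (not excluded); rating 3 ≥ 3 ✓ → eligible.
Spot Bonus Program — status part-time ✗ (requires full-time or temporary) → not eligible.

Employee Assistance Program, Paid Family Leave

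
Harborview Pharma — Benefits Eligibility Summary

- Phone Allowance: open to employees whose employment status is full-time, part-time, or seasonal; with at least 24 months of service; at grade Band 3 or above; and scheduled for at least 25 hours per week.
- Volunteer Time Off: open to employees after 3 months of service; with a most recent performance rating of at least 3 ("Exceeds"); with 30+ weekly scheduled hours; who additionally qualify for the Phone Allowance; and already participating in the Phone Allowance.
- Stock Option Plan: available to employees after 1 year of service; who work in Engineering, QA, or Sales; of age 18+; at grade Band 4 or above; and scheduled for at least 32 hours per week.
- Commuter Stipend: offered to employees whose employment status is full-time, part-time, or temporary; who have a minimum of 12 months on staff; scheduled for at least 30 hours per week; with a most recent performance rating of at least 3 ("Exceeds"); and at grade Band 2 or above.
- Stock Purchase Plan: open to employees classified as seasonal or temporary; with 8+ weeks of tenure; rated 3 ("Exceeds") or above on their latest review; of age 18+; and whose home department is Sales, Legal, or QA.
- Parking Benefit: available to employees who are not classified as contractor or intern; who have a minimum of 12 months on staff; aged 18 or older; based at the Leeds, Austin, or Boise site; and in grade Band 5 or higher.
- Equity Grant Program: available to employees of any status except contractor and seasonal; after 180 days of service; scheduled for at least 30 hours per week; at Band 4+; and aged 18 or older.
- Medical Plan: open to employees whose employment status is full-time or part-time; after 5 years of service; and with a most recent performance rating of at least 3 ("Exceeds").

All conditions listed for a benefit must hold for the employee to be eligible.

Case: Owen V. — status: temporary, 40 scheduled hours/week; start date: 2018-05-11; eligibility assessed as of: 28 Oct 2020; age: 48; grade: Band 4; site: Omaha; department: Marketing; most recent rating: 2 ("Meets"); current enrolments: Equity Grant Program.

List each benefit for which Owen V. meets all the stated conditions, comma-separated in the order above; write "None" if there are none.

Equity Grant Program

Service from 2018-05-11 to 28 Oct 2020: 901 days.
Phone Allowance — status temporary ✗ (requires full-time, part-time, or seasonal) → not eligible.
Volunteer Time Off — service 901 days ≥ 3 months (≈90 days) ✓; rating 2 < 3 ✗ → not eligible.
Stock Option Plan — service 901 days ≥ 1 year (≈365 days) ✓; dept Marketing ✗ → not eligible.
Commuter Stipend — status temporary ✓; service 901 days ≥ 12 months (≈360 days) ✓; 40 hrs/wk ≥ 30 ✓; rating 2 < 3 ✗ → not eligible.
Stock Purchase Plan — status temporary ✓; service 901 days ≥ 8 weeks (≈56 days) ✓; rating 2 < 3 ✗ → not eligible.
Parking Benefit — status temporary ✓ (not excluded); service 901 days ≥ 12 months (≈360 days) ✓; age 48 ≥ 18 ✓; site Omaha ✗ (not Leeds, Austin, or Boise) → not eligible.
Equity Grant Program — status temporary ✓ (not excluded); service 901 days ≥ 180 days ✓; 40 hrs/wk ≥ 30 ✓; grade Band 4 ≥ Band 4 ✓; age 48 ≥ 18 ✓ → eligible.
Medical Plan — status temporary ✗ (requires full-time or part-time) → not eligible.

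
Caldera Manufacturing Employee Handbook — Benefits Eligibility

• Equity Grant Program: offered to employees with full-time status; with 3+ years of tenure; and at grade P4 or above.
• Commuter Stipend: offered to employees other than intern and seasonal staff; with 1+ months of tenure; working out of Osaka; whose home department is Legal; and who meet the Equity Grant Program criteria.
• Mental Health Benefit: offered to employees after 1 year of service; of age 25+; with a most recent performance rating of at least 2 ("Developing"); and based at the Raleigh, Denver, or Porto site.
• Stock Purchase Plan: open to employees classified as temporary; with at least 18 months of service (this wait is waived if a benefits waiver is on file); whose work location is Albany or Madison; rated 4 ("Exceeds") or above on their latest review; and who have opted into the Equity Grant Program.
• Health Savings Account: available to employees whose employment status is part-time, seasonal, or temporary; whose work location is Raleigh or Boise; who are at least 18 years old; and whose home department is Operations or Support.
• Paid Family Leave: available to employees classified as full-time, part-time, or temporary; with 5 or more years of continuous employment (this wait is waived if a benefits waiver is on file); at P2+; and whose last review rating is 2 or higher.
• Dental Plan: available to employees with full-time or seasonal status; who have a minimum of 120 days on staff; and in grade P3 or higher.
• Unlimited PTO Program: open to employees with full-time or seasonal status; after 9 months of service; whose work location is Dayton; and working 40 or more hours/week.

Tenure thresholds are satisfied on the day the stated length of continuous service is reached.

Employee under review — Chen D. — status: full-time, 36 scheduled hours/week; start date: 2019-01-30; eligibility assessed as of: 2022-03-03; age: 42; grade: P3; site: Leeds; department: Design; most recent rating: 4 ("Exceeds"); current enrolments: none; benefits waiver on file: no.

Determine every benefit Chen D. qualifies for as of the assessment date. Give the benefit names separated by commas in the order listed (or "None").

Service from 2019-01-30 to 2022-03-03: 1128 days.
Equity Grant Program — status full-time ✓; service 1128 days ≥ 3 years (≈1095 days) ✓; grade P3 < P4 ✗ → not eligible.
Commuter Stipend — status full-time ✓ (not excluded); service 1128 days ≥ 1 month (≈30 days) ✓; site Leeds ✗ (not Osaka) → not eligible.
Mental Health Benefit — service 1128 days ≥ 1 year (≈365 days) ✓; age 42 ≥ 25 ✓; rating 4 ≥ 2 ✓; site Leeds ✗ (not Raleigh, Denver, or Porto) → not eligible.
Stock Purchase Plan — status full-time ✗ (requires temporary) → not eligible.
Health Savings Account — status full-time ✗ (requires part-time, seasonal, or temporary) → not eligible.
Paid Family Leave — status full-time ✓; no waiver, service 1128 days < 5 years (≈1825 days) ✗ → not eligible.
Dental Plan — status full-time ✓; service 1128 days ≥ 120 days ✓; grade P3 ≥ P3 ✓ → eligible.
Unlimited PTO Program — status full-time ✓; service 1128 days ≥ 9 months (≈270 days) ✓; site Leeds ✗ (not Dayton) → not eligible.

Dental Plan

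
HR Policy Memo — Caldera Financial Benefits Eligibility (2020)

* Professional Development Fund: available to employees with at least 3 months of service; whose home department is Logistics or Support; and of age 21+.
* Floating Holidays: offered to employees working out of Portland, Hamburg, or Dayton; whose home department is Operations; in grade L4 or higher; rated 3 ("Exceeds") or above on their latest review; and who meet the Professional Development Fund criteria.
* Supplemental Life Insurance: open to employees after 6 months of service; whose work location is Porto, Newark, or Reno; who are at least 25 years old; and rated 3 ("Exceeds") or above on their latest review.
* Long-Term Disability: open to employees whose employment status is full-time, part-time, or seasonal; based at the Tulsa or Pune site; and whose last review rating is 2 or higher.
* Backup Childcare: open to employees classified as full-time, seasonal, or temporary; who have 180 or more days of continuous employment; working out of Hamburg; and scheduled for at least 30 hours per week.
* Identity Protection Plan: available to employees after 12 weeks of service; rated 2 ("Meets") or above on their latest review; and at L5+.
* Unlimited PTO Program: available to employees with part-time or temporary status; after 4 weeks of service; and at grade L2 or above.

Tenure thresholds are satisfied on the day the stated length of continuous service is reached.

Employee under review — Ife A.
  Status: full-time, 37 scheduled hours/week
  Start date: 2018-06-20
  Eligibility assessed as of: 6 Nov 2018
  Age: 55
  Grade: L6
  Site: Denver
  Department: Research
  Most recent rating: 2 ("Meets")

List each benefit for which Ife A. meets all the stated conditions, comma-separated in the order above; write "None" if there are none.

Identity Protection Plan

Service from 2018-06-20 to 6 Nov 2018: 139 days.
Professional Development Fund — service 139 days ≥ 3 months (≈90 days) ✓; dept Research ✗ → not eligible.
Floating Holidays — site Denver ✗ (not Portland, Hamburg, or Dayton) → not eligible.
Supplemental Life Insurance — service 139 days < 6 months (≈180 days) ✗ → not eligible.
Long-Term Disability — status full-time ✓; site Denver ✗ (not Tulsa or Pune) → not eligible.
Backup Childcare — status full-time ✓; service 139 days < 180 days ✗ → not eligible.
Identity Protection Plan — service 139 days ≥ 12 weeks (≈84 days) ✓; rating 2 ≥ 2 ✓; grade L6 ≥ L5 ✓ → eligible.
Unlimited PTO Program — status full-time ✗ (requires part-time or temporary) → not eligible.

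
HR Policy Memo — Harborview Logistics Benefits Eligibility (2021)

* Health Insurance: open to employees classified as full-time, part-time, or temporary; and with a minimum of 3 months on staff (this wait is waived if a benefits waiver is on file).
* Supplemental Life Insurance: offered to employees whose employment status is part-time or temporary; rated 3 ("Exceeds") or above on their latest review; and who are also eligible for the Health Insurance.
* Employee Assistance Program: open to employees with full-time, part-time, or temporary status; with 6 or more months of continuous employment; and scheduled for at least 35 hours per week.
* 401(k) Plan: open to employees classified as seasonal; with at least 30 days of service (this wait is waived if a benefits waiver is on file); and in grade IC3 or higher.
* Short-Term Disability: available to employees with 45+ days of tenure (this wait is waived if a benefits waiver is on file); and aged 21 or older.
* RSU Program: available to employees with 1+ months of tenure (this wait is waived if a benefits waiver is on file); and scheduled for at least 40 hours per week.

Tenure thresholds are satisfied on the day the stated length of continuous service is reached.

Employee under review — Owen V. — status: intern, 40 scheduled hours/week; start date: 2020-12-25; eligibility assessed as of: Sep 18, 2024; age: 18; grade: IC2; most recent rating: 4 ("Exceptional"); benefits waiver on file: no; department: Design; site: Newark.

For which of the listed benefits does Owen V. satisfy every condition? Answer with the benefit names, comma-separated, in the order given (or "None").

Service from 2020-12-25 to Sep 18, 2024: 1363 days.
Health Insurance — status intern ✗ (requires full-time, part-time, or temporary) → not eligible.
Supplemental Life Insurance — status intern ✗ (requires part-time or temporary) → not eligible.
Employee Assistance Program — status intern ✗ (requires full-time, part-time, or temporary) → not eligible.
401(k) Plan — status intern ✗ (requires seasonal) → not eligible.
Short-Term Disability — no waiver, service 1363 days ≥ 45 days ✓; age 18 < 21 ✗ → not eligible.
RSU Program — no waiver, service 1363 days ≥ 1 month (≈30 days) ✓; 40 hrs/wk ≥ 40 ✓ → eligible.

RSU Program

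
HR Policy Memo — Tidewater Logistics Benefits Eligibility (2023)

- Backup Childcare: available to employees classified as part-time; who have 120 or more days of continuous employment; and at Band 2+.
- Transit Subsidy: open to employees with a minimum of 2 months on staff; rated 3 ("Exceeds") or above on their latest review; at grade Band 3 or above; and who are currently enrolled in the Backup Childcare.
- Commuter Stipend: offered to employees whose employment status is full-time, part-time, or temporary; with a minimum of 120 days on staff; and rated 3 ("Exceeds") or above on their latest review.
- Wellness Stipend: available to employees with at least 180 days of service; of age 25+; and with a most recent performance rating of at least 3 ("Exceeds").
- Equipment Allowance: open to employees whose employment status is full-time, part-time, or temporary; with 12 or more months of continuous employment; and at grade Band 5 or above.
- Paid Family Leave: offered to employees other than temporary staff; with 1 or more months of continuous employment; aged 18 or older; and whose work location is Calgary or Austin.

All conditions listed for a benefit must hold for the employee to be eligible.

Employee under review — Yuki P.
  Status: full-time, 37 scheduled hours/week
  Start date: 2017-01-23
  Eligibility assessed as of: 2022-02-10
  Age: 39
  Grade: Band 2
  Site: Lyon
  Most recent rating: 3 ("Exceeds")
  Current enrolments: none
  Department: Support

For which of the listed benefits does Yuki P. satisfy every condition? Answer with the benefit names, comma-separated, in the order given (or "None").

Commuter Stipend, Wellness Stipend

Service from 2017-01-23 to 2022-02-10: 1844 days.
Backup Childcare — status full-time ✗ (requires part-time) → not eligible.
Transit Subsidy — service 1844 days ≥ 2 months (≈60 days) ✓; rating 3 ≥ 3 ✓; grade Band 2 < Band 3 ✗ → not eligible.
Commuter Stipend — status full-time ✓; service 1844 days ≥ 120 days ✓; rating 3 ≥ 3 ✓ → eligible.
Wellness Stipend — service 1844 days ≥ 180 days ✓; age 39 ≥ 25 ✓; rating 3 ≥ 3 ✓ → eligible.
Equipment Allowance — status full-time ✓; service 1844 days ≥ 12 months (≈360 days) ✓; grade Band 2 < Band 5 ✗ → not eligible.
Paid Family Leave — status full-time ✓ (not excluded); service 1844 days ≥ 1 month (≈30 days) ✓; age 39 ≥ 18 ✓; site Lyon ✗ (not Calgary or Austin) → not eligible.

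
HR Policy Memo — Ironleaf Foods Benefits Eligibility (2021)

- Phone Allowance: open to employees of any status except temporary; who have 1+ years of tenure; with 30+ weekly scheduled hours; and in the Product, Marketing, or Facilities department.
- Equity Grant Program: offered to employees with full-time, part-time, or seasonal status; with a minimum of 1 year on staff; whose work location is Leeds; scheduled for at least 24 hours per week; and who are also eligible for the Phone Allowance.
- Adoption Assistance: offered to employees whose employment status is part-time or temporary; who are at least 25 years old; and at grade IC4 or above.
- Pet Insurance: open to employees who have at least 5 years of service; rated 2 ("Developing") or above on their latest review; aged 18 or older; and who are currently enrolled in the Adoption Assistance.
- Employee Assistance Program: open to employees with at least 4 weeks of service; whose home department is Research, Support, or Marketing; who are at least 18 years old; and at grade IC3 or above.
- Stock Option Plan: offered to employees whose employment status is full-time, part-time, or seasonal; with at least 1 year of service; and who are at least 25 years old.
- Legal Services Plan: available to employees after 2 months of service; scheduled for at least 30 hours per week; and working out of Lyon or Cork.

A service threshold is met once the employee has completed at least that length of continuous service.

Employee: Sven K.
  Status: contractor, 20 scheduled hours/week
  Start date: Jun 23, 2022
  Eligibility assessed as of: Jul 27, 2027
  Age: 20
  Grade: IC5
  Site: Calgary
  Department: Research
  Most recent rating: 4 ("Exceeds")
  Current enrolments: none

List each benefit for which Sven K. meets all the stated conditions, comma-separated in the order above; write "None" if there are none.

Employee Assistance Program

Service from Jun 23, 2022 to Jul 27, 2027: 1860 days.
Phone Allowance — status contractor ✓ (not excluded); service 1860 days ≥ 1 year (≈365 days) ✓; 20 hrs/wk < 30 ✗ → not eligible.
Equity Grant Program — status contractor ✗ (requires full-time, part-time, or seasonal) → not eligible.
Adoption Assistance — status contractor ✗ (requires part-time or temporary) → not eligible.
Pet Insurance — service 1860 days ≥ 5 years (≈1825 days) ✓; rating 4 ≥ 2 ✓; age 20 ≥ 18 ✓; not enrolled in Adoption Assistance ✗ → not eligible.
Employee Assistance Program — service 1860 days ≥ 4 weeks (≈28 days) ✓; dept Research ✓; age 20 ≥ 18 ✓; grade IC5 ≥ IC3 ✓ → eligible.
Stock Option Plan — status contractor ✗ (requires full-time, part-time, or seasonal) → not eligible.
Legal Services Plan — service 1860 days ≥ 2 months (≈60 days) ✓; 20 hrs/wk < 30 ✗ → not eligible.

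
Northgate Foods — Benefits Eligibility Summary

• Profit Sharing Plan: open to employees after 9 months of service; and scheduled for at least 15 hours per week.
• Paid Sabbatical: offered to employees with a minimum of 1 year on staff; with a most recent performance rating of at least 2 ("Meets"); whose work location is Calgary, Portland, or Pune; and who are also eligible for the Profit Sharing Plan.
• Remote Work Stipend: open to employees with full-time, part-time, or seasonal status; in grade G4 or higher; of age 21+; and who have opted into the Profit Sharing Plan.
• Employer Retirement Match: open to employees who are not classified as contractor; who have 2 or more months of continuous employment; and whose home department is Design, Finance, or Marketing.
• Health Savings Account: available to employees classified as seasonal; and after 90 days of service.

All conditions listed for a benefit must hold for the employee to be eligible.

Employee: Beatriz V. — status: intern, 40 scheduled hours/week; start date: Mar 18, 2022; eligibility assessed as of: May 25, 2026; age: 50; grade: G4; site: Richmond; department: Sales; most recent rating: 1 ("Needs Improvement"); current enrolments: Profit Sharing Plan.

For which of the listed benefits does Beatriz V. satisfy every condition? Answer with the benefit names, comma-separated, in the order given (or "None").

Profit Sharing Plan

Service from Mar 18, 2022 to May 25, 2026: 1529 days.
Profit Sharing Plan — service 1529 days ≥ 9 months (≈270 days) ✓; 40 hrs/wk ≥ 15 ✓ → eligible.
Paid Sabbatical — service 1529 days ≥ 1 year (≈365 days) ✓; rating 1 < 2 ✗ → not eligible.
Remote Work Stipend — status intern ✗ (requires full-time, part-time, or seasonal) → not eligible.
Employer Retirement Match — status intern ✓ (not excluded); service 1529 days ≥ 2 months (≈60 days) ✓; dept Sales ✗ → not eligible.
Health Savings Account — status intern ✗ (requires seasonal) → not eligible.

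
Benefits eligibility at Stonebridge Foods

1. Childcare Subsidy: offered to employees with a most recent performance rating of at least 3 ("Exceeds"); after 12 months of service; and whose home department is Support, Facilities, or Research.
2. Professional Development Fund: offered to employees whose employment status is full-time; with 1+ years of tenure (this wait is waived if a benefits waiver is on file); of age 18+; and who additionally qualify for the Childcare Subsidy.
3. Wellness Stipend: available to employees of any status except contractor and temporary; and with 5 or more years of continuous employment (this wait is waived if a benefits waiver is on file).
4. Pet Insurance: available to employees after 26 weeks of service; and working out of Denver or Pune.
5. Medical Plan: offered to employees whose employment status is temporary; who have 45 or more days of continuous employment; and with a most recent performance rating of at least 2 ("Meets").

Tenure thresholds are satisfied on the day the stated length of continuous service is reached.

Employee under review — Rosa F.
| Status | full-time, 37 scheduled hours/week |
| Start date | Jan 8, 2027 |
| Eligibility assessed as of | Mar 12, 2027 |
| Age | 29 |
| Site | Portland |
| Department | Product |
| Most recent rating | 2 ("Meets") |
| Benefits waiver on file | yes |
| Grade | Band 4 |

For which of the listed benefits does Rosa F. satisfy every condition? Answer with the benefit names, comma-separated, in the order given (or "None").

Service from Jan 8, 2027 to Mar 12, 2027: 63 days.
Childcare Subsidy — rating 2 < 3 ✗ → not eligible.
Professional Development Fund — status full-time ✓; benefits waiver on file ✓; age 29 ≥ 18 ✓; not eligible for Childcare Subsidy ✗ → not eligible.
Wellness Stipend — status full-time ✓ (not excluded); benefits waiver on file ✓ → eligible.
Pet Insurance — service 63 days < 26 weeks (≈182 days) ✗ → not eligible.
Medical Plan — status full-time ✗ (requires temporary) → not eligible.

Wellness Stipend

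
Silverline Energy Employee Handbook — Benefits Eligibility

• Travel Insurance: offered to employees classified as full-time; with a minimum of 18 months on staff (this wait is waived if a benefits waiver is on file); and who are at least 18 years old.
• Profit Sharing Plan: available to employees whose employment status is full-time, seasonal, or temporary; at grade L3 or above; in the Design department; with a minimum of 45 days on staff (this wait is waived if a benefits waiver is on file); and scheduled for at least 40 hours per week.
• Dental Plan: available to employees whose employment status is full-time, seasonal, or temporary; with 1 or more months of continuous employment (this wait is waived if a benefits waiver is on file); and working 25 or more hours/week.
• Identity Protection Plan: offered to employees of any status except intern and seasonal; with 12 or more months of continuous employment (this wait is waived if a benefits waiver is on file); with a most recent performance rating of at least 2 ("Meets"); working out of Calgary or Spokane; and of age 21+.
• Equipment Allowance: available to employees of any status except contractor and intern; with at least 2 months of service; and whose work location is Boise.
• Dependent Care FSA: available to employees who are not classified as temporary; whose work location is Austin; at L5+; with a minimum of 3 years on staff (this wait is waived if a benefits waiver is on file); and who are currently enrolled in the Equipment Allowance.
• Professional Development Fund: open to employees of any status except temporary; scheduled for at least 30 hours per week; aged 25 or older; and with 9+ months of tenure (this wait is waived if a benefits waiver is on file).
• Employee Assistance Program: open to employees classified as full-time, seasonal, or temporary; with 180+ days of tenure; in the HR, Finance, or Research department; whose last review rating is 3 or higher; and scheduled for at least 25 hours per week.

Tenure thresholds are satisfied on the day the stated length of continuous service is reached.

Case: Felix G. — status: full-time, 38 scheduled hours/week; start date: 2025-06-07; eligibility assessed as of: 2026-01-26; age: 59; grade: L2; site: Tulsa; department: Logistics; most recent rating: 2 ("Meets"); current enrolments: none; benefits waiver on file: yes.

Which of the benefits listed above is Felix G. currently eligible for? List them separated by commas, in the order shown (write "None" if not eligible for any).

Service from 2025-06-07 to 2026-01-26: 233 days.
Travel Insurance — status full-time ✓; benefits waiver on file ✓; age 59 ≥ 18 ✓ → eligible.
Profit Sharing Plan — status full-time ✓; grade L2 < L3 ✗ → not eligible.
Dental Plan — status full-time ✓; benefits waiver on file ✓; 38 hrs/wk ≥ 25 ✓ → eligible.
Identity Protection Plan — status full-time ✓ (not excluded); benefits waiver on file ✓; rating 2 ≥ 2 ✓; site Tulsa ✗ (not Calgary or Spokane) → not eligible.
Equipment Allowance — status full-time ✓ (not excluded); service 233 days ≥ 2 months (≈60 days) ✓; site Tulsa ✗ (not Boise) → not eligible.
Dependent Care FSA — status full-time ✓ (not excluded); site Tulsa ✗ (not Austin) → not eligible.
Professional Development Fund — status full-time ✓ (not excluded); 38 hrs/wk ≥ 30 ✓; age 59 ≥ 25 ✓; benefits waiver on file ✓ → eligible.
Employee Assistance Program — status full-time ✓; service 233 days ≥ 180 days ✓; dept Logistics ✗ → not eligible.

Travel Insurance, Dental Plan, Professional Development Fund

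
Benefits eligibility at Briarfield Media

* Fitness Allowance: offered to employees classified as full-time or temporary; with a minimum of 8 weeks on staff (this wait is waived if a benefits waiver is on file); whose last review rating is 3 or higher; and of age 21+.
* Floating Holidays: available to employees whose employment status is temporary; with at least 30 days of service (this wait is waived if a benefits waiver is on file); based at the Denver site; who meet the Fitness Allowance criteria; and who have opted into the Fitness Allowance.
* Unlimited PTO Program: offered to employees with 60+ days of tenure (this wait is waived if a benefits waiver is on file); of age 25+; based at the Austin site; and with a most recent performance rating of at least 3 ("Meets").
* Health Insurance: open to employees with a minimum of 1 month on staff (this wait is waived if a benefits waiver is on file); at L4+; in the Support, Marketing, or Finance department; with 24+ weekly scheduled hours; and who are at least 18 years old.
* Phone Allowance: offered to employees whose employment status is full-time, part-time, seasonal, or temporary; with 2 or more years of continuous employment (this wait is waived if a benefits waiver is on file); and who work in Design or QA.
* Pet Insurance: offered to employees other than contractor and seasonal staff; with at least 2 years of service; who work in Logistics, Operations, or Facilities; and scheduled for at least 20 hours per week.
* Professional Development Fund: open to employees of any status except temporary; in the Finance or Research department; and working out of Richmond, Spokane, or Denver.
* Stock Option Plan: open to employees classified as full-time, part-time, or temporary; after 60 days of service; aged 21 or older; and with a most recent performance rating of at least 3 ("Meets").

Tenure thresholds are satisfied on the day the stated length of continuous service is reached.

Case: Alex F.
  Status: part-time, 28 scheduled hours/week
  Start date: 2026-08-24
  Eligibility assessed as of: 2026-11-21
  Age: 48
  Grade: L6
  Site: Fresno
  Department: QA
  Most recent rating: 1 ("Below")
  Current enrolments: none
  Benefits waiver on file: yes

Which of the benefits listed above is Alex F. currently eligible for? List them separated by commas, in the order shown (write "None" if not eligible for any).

Phone Allowance

Service from 2026-08-24 to 2026-11-21: 89 days.
Fitness Allowance — status part-time ✗ (requires full-time or temporary) → not eligible.
Floating Holidays — status part-time ✗ (requires temporary) → not eligible.
Unlimited PTO Program — benefits waiver on file ✓; age 48 ≥ 25 ✓; site Fresno ✗ (not Austin) → not eligible.
Health Insurance — benefits waiver on file ✓; grade L6 ≥ L4 ✓; dept QA ✗ → not eligible.
Phone Allowance — status part-time ✓; benefits waiver on file ✓; dept QA ✓ → eligible.
Pet Insurance — status part-time ✓ (not excluded); service 89 days < 2 years (≈730 days) ✗ → not eligible.
Professional Development Fund — status part-time ✓ (not excluded); dept QA ✗ → not eligible.
Stock Option Plan — status part-time ✓; service 89 days ≥ 60 days ✓; age 48 ≥ 21 ✓; rating 1 < 3 ✗ → not eligible.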